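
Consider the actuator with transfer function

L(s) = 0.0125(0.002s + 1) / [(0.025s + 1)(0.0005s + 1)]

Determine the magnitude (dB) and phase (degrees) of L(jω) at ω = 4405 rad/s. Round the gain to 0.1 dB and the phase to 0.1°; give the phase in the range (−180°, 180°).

-67.6 dB, -71.5°

At ω = 4405 rad/s:
zero (1 + j4405·0.002) = 1 + j8.81 → |·| ≈ 8.8666, ∠ ≈ 83.52°
pole (1 + j4405·0.025) = 1 + j110.125 → |·| ≈ 110.13, ∠ ≈ 89.48°
pole (1 + j4405·0.0005) = 1 + j2.2025 → |·| ≈ 2.4189, ∠ ≈ 65.58°
|L| = 0.0125 · 8.8666 / (110.13 · 2.4189) ≈ 0.00041605
Gain = 20 log₁₀(0.00041605) ≈ -67.62 dB
∠L = (83.52°) − (89.48° + 65.58°) = -71.54°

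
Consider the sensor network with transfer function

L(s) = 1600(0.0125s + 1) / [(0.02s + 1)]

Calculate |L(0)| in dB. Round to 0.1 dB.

L(0) = 1600 · 1 / 1 = 1600
20 log₁₀(1600) ≈ 64.08 dB

64.1 dB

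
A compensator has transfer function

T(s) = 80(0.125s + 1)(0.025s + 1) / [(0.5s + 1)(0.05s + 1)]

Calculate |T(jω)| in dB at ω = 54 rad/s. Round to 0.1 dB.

At ω = 54 rad/s:
zero (1 + j54·0.125) = 1 + j6.75 → |·| ≈ 6.8237, ∠ ≈ 81.57°
zero (1 + j54·0.025) = 1 + j1.35 → |·| ≈ 1.68, ∠ ≈ 53.47°
pole (1 + j54·0.5) = 1 + j27 → |·| ≈ 27.019, ∠ ≈ 87.88°
pole (1 + j54·0.05) = 1 + j2.7 → |·| ≈ 2.8792, ∠ ≈ 69.68°
|T| = 80 · 6.8237 · 1.68 / (27.019 · 2.8792) ≈ 11.789
Gain = 20 log₁₀(11.789) ≈ 21.43 dB

21.4 dB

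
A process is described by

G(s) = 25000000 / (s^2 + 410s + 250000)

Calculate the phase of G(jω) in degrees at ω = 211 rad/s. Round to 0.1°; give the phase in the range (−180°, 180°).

-22.8°

At s = jω = j211:
quadratic: (j211)² + 410·j211 + 250000 = 205479 + j86510 → |·| ≈ 2.2295e+05, ∠ ≈ 22.83°
∠G = 0.00° − 22.83° = -22.83°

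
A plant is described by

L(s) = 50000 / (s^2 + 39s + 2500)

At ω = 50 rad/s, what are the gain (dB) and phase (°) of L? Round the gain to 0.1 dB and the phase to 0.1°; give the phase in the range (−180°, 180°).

At s = jω = j50:
quadratic: (j50)² + 39·j50 + 2500 = 0 + j1950 → |·| ≈ 1950, ∠ ≈ 90.00°
|L| = 50000 / 1950 ≈ 25.641
Gain = 20 log₁₀(25.641) ≈ 28.18 dB
∠L = 0.00° − 90.00° = -90.00°

28.2 dB, -90.0°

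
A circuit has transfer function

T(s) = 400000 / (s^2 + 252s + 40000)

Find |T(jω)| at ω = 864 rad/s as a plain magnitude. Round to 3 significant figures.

At s = jω = j864:
quadratic: (j864)² + 252·j864 + 40000 = -706496 + j217728 → |·| ≈ 7.3928e+05, ∠ ≈ 162.87°
|T| = 400000 / 7.3928e+05 ≈ 0.54107

0.541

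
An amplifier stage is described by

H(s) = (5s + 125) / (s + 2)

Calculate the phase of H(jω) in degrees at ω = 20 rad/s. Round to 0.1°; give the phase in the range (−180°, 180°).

Substitute s = j20:
Numerator: 5(j20) + 125 = 125 + j100
Denominator: (j20) + 2 = 2 + j20
|N| = √(125² + 100²) ≈ 160.08, ∠N ≈ 38.66°
|D| = √(2² + 20²) ≈ 20.1, ∠D ≈ 84.29°
∠H = 38.66° − 84.29° = -45.63°

-45.6°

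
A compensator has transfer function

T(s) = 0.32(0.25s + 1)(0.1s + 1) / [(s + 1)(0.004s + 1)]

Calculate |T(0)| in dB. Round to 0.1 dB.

-9.9 dB

T(0) = 0.32 · 1 / 1 = 0.32
20 log₁₀(0.32) ≈ -9.90 dB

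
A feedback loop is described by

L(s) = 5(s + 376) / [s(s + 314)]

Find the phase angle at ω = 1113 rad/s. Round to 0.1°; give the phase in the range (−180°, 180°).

At s = jω = j1113:
zero (s+376): 376 + j1113 → |·| = √(376²+1113²) = √1380145 ≈ 1174.8, ∠ = arctan(1113/376) ≈ 71.33°
pole (s+314): 314 + j1113 → |·| = √(314²+1113²) = √1337365 ≈ 1156.4, ∠ = arctan(1113/314) ≈ 74.25°
pole at origin: |s| = 1113, ∠ = 90.00° (in denominator)
∠L = 71.33° − 164.25° = -92.92°

-92.9°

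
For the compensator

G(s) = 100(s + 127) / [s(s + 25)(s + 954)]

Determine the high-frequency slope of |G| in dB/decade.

-40 dB/decade

Each pole contributes −20 dB/decade at high frequency; each zero contributes +20 dB/decade.
Net: 1 zero(s) − 3 pole(s) → -40 dB/decade.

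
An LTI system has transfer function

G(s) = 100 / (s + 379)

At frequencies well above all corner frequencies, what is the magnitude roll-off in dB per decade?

Each pole contributes −20 dB/decade at high frequency; each zero contributes +20 dB/decade.
Net: 0 zero(s) − 1 pole(s) → -20 dB/decade.

-20 dB/decade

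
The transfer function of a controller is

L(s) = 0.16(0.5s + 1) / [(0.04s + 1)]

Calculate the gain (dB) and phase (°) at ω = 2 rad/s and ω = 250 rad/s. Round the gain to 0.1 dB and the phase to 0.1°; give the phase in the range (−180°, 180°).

At ω = 2 rad/s:
zero (1 + j2·0.5) = 1 + j1 → |·| ≈ 1.4142, ∠ ≈ 45.00°
pole (1 + j2·0.04) = 1 + j0.08 → |·| ≈ 1.0032, ∠ ≈ 4.57°
|L| = 0.16 · 1.4142 / (1.0032) ≈ 0.22555
Gain = 20 log₁₀(0.22555) ≈ -12.94 dB
∠L = (45.00°) − (4.57°) = 40.43°

At ω = 250 rad/s:
zero (1 + j250·0.5) = 1 + j125 → |·| ≈ 125, ∠ ≈ 89.54°
pole (1 + j250·0.04) = 1 + j10 → |·| ≈ 10.05, ∠ ≈ 84.29°
|L| = 0.16 · 125 / (10.05) ≈ 1.99
Gain = 20 log₁₀(1.99) ≈ 5.98 dB
∠L = (89.54°) − (84.29°) = 5.25°

ω = 2: -12.9 dB, 40.4°; ω = 250: 6.0 dB, 5.3°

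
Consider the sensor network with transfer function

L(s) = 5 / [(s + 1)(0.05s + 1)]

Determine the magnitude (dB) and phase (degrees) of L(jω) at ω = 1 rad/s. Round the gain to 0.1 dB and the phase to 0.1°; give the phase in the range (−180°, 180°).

11.0 dB, -47.9°

At ω = 1 rad/s:
pole (1 + j1·1) = 1 + j1 → |·| ≈ 1.4142, ∠ ≈ 45.00°
pole (1 + j1·0.05) = 1 + j0.05 → |·| ≈ 1.0012, ∠ ≈ 2.86°
|L| = 5 · 1 / (1.4142 · 1.0012) ≈ 3.5313
Gain = 20 log₁₀(3.5313) ≈ 10.96 dB
∠L = (0°) − (45.00° + 2.86°) = -47.86°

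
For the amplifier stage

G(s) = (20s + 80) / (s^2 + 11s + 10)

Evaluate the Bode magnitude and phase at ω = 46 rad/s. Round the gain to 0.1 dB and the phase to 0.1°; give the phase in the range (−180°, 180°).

Substitute s = j46:
Numerator: 20(j46) + 80 = 80 + j920
Denominator: (j46)^2 + 11(j46) + 10 = -2106 + j506
|N| = √(80² + 920²) ≈ 923.47, ∠N ≈ 85.03°
|D| = √(2106² + 506²) ≈ 2165.9, ∠D ≈ 166.49°
|G| = 923.47 / 2165.9 ≈ 0.42637
Gain = 20 log₁₀(0.42637) ≈ -7.40 dB
∠G = 85.03° − 166.49° = -81.46°

-7.4 dB, -81.5°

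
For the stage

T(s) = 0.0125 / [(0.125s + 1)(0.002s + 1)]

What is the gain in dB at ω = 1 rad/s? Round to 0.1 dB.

At ω = 1 rad/s:
pole (1 + j1·0.125) = 1 + j0.125 → |·| ≈ 1.0078, ∠ ≈ 7.13°
pole (1 + j1·0.002) = 1 + j0.002 → |·| ≈ 1, ∠ ≈ 0.11°
|T| = 0.0125 · 1 / (1.0078 · 1) ≈ 0.012403
Gain = 20 log₁₀(0.012403) ≈ -38.13 dB

-38.1 dB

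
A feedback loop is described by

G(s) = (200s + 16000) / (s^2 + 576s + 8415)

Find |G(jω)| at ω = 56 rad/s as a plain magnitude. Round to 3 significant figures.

Substitute s = j56:
Numerator: 200(j56) + 16000 = 16000 + j11200
Denominator: (j56)^2 + 576(j56) + 8415 = 5279 + j32256
|N| = √(16000² + 11200²) ≈ 19530, ∠N ≈ 34.99°
|D| = √(5279² + 32256²) ≈ 32685, ∠D ≈ 80.71°
|G| = 19530 / 32685 ≈ 0.59752

0.598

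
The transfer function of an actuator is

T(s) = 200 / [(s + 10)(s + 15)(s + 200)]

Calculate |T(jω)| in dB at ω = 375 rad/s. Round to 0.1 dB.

At s = jω = j375:
pole (s+10): 10 + j375 → |·| = √(10²+375²) = √140725 ≈ 375.13, ∠ = arctan(375/10) ≈ 88.47°
pole (s+15): 15 + j375 → |·| = √(15²+375²) = √140850 ≈ 375.3, ∠ = arctan(375/15) ≈ 87.71°
pole (s+200): 200 + j375 → |·| = √(200²+375²) = √180625 ≈ 425, ∠ = arctan(375/200) ≈ 61.93°
|T| = 200 / 5.9834e+07 ≈ 3.3426e-06
Gain = 20 log₁₀(3.3426e-06) ≈ -109.52 dB

-109.5 dB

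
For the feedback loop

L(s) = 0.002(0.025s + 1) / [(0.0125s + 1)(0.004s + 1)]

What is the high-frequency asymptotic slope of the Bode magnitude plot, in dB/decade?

Each pole contributes −20 dB/decade at high frequency; each zero contributes +20 dB/decade.
Net: 1 zero(s) − 2 pole(s) → -20 dB/decade.

-20 dB/decade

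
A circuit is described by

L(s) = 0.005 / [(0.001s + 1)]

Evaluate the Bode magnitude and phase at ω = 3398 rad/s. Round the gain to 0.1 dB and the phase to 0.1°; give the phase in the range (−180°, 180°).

-57.0 dB, -73.6°

At ω = 3398 rad/s:
pole (1 + j3398·0.001) = 1 + j3.398 → |·| ≈ 3.5421, ∠ ≈ 73.60°
|L| = 0.005 · 1 / (3.5421) ≈ 0.0014116
Gain = 20 log₁₀(0.0014116) ≈ -57.01 dB
∠L = (0°) − (73.60°) = -73.60°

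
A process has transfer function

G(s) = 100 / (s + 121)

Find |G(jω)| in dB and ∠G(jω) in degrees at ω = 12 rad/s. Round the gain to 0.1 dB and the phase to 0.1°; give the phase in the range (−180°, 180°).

At s = jω = j12:
pole (s+121): 121 + j12 → |·| = √(121²+12²) = √14785 ≈ 121.59, ∠ = arctan(12/121) ≈ 5.66°
|G| = 100 / 121.59 ≈ 0.82244
Gain = 20 log₁₀(0.82244) ≈ -1.70 dB
∠G = 0.00° − 5.66° = -5.66°

-1.7 dB, -5.7°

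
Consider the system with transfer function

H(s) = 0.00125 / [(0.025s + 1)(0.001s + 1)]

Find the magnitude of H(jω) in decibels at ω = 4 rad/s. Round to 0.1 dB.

At ω = 4 rad/s:
pole (1 + j4·0.025) = 1 + j0.1 → |·| ≈ 1.005, ∠ ≈ 5.71°
pole (1 + j4·0.001) = 1 + j0.004 → |·| ≈ 1, ∠ ≈ 0.23°
|H| = 0.00125 · 1 / (1.005 · 1) ≈ 0.0012438
Gain = 20 log₁₀(0.0012438) ≈ -58.10 dB

-58.1 dB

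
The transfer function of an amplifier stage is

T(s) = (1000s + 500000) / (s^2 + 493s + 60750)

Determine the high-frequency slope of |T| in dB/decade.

Each pole contributes −20 dB/decade at high frequency; each zero contributes +20 dB/decade.
Net: 1 zero(s) − 2 pole(s) → -20 dB/decade.

-20 dB/decade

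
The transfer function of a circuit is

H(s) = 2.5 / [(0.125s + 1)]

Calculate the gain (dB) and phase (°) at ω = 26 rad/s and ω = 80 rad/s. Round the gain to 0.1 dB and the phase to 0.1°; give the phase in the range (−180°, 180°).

At ω = 26 rad/s:
pole (1 + j26·0.125) = 1 + j3.25 → |·| ≈ 3.4004, ∠ ≈ 72.90°
|H| = 2.5 · 1 / (3.4004) ≈ 0.73521
Gain = 20 log₁₀(0.73521) ≈ -2.67 dB
∠H = (0°) − (72.90°) = -72.90°

At ω = 80 rad/s:
pole (1 + j80·0.125) = 1 + j10 → |·| ≈ 10.05, ∠ ≈ 84.29°
|H| = 2.5 · 1 / (10.05) ≈ 0.24876
Gain = 20 log₁₀(0.24876) ≈ -12.08 dB
∠H = (0°) − (84.29°) = -84.29°

ω = 26: -2.7 dB, -72.9°; ω = 80: -12.1 dB, -84.3°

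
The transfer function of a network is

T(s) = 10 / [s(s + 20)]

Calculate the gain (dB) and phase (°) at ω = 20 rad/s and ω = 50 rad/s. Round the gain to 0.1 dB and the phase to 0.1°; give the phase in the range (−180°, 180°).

ω = 20: -35.1 dB, -135.0°; ω = 50: -48.6 dB, -158.2°

At s = jω = j20:
pole (s+20): 20 + j20 → |·| = √(20²+20²) = √800 ≈ 28.284, ∠ = arctan(20/20) ≈ 45.00°
pole at origin: |s| = 20, ∠ = 90.00° (in denominator)
|T| = 10 / 565.68 ≈ 0.017678
Gain = 20 log₁₀(0.017678) ≈ -35.05 dB
∠T = 0.00° − 135.00° = -135.00°

At s = jω = j50:
pole (s+20): 20 + j50 → |·| = √(20²+50²) = √2900 ≈ 53.852, ∠ = arctan(50/20) ≈ 68.20°
pole at origin: |s| = 50, ∠ = 90.00° (in denominator)
|T| = 10 / 2692.6 ≈ 0.0037139
Gain = 20 log₁₀(0.0037139) ≈ -48.60 dB
∠T = 0.00° − 158.20° = -158.20°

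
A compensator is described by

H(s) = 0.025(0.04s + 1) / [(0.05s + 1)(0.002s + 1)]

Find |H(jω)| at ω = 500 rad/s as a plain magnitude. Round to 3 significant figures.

At ω = 500 rad/s:
zero (1 + j500·0.04) = 1 + j20 → |·| ≈ 20.025, ∠ ≈ 87.14°
pole (1 + j500·0.05) = 1 + j25 → |·| ≈ 25.02, ∠ ≈ 87.71°
pole (1 + j500·0.002) = 1 + j1 → |·| ≈ 1.4142, ∠ ≈ 45.00°
|H| = 0.025 · 20.025 / (25.02 · 1.4142) ≈ 0.014149

0.0141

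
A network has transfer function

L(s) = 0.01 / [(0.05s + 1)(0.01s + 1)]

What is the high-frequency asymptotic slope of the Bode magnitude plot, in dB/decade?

-40 dB/decade

Each pole contributes −20 dB/decade at high frequency; each zero contributes +20 dB/decade.
Net: 0 zero(s) − 2 pole(s) → -40 dB/decade.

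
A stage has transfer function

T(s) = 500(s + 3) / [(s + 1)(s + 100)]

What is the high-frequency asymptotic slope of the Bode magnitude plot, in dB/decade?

Each pole contributes −20 dB/decade at high frequency; each zero contributes +20 dB/decade.
Net: 1 zero(s) − 2 pole(s) → -20 dB/decade.

-20 dB/decade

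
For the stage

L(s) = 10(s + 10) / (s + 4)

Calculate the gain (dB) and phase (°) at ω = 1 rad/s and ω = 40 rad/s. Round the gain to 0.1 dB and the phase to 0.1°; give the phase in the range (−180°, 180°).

ω = 1: 27.7 dB, -8.3°; ω = 40: 20.2 dB, -8.3°

At s = jω = j1:
zero (s+10): 10 + j1 → |·| = √(10²+1²) = √101 ≈ 10.05, ∠ = arctan(1/10) ≈ 5.71°
pole (s+4): 4 + j1 → |·| = √(4²+1²) = √17 ≈ 4.1231, ∠ = arctan(1/4) ≈ 14.04°
|L| = 10 · 10.05 / 4.1231 ≈ 24.375
Gain = 20 log₁₀(24.375) ≈ 27.74 dB
∠L = 5.71° − 14.04° = -8.33°

At s = jω = j40:
zero (s+10): 10 + j40 → |·| = √(10²+40²) = √1700 ≈ 41.231, ∠ = arctan(40/10) ≈ 75.96°
pole (s+4): 4 + j40 → |·| = √(4²+40²) = √1616 ≈ 40.2, ∠ = arctan(40/4) ≈ 84.29°
|L| = 10 · 41.231 / 40.2 ≈ 10.256
Gain = 20 log₁₀(10.256) ≈ 20.22 dB
∠L = 75.96° − 84.29° = -8.33°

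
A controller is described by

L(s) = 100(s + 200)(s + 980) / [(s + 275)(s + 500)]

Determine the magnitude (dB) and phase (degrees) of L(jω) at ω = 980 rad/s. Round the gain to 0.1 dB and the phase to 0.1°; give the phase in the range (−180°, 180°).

At s = jω = j980:
zero (s+200): 200 + j980 → |·| = √(200²+980²) = √1000400 ≈ 1000.2, ∠ = arctan(980/200) ≈ 78.47°
zero (s+980): 980 + j980 → |·| = √(980²+980²) = √1920800 ≈ 1385.9, ∠ = arctan(980/980) ≈ 45.00°
pole (s+275): 275 + j980 → |·| = √(275²+980²) = √1036025 ≈ 1017.9, ∠ = arctan(980/275) ≈ 74.33°
pole (s+500): 500 + j980 → |·| = √(500²+980²) = √1210400 ≈ 1100.2, ∠ = arctan(980/500) ≈ 62.97°
|L| = 100 · 1.3862e+06 / 1.1199e+06 ≈ 123.78
Gain = 20 log₁₀(123.78) ≈ 41.85 dB
∠L = 123.47° − 137.30° = -13.83°

41.9 dB, -13.8°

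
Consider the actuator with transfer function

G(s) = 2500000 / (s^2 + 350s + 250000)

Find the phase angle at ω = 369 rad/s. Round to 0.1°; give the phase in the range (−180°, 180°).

At s = jω = j369:
quadratic: (j369)² + 350·j369 + 250000 = 113839 + j129150 → |·| ≈ 1.7216e+05, ∠ ≈ 48.61°
∠G = 0.00° − 48.61° = -48.61°

-48.6°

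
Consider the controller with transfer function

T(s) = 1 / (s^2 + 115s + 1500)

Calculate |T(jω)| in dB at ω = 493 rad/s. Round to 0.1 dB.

Substitute s = j493:
Numerator: 1 = 1 + j0
Denominator: (j493)^2 + 115(j493) + 1500 = -241549 + j56695
|N| = √(1² + 0²) ≈ 1, ∠N ≈ 0.00°
|D| = √(241549² + 56695²) ≈ 2.4811e+05, ∠D ≈ 166.79°
|T| = 1 / 2.4811e+05 ≈ 4.0305e-06
Gain = 20 log₁₀(4.0305e-06) ≈ -107.89 dB

-107.9 dB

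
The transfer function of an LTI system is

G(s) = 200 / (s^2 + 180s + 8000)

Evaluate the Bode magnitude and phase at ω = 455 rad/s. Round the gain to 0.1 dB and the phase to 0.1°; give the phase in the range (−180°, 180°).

Substitute s = j455:
Numerator: 200 = 200 + j0
Denominator: (j455)^2 + 180(j455) + 8000 = -199025 + j81900
|N| = √(200² + 0²) ≈ 200, ∠N ≈ 0.00°
|D| = √(199025² + 81900²) ≈ 2.1522e+05, ∠D ≈ 157.63°
|G| = 200 / 2.1522e+05 ≈ 0.00092928
Gain = 20 log₁₀(0.00092928) ≈ -60.64 dB
∠G = 0.00° − 157.63° = -157.63°

-60.6 dB, -157.6°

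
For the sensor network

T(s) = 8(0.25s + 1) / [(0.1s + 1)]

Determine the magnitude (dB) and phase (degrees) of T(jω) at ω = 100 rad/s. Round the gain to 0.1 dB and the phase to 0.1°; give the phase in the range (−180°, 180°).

26.0 dB, 3.4°

At ω = 100 rad/s:
zero (1 + j100·0.25) = 1 + j25 → |·| ≈ 25.02, ∠ ≈ 87.71°
pole (1 + j100·0.1) = 1 + j10 → |·| ≈ 10.05, ∠ ≈ 84.29°
|T| = 8 · 25.02 / (10.05) ≈ 19.916
Gain = 20 log₁₀(19.916) ≈ 25.98 dB
∠T = (87.71°) − (84.29°) = 3.42°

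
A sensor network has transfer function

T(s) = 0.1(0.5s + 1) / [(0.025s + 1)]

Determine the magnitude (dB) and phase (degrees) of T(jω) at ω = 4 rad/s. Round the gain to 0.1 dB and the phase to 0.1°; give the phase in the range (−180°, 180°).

At ω = 4 rad/s:
zero (1 + j4·0.5) = 1 + j2 → |·| ≈ 2.2361, ∠ ≈ 63.43°
pole (1 + j4·0.025) = 1 + j0.1 → |·| ≈ 1.005, ∠ ≈ 5.71°
|T| = 0.1 · 2.2361 / (1.005) ≈ 0.2225
Gain = 20 log₁₀(0.2225) ≈ -13.05 dB
∠T = (63.43°) − (5.71°) = 57.72°

-13.1 dB, 57.7°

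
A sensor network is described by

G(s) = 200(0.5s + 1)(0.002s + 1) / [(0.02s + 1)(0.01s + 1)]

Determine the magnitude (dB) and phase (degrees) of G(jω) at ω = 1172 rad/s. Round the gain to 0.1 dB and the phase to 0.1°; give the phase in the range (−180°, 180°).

At ω = 1172 rad/s:
zero (1 + j1172·0.5) = 1 + j586 → |·| ≈ 586, ∠ ≈ 89.90°
zero (1 + j1172·0.002) = 1 + j2.344 → |·| ≈ 2.5484, ∠ ≈ 66.90°
pole (1 + j1172·0.02) = 1 + j23.44 → |·| ≈ 23.461, ∠ ≈ 87.56°
pole (1 + j1172·0.01) = 1 + j11.72 → |·| ≈ 11.763, ∠ ≈ 85.12°
|G| = 200 · 586 · 2.5484 / (23.461 · 11.763) ≈ 1082.3
Gain = 20 log₁₀(1082.3) ≈ 60.69 dB
∠G = (89.90° + 66.90°) − (87.56° + 85.12°) = -15.88°

60.7 dB, -15.9°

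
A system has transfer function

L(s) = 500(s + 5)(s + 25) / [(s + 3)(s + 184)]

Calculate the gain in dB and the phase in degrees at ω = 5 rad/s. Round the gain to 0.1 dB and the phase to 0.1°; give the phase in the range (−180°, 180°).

At s = jω = j5:
zero (s+5): 5 + j5 → |·| = √(5²+5²) = √50 ≈ 7.0711, ∠ = arctan(5/5) ≈ 45.00°
zero (s+25): 25 + j5 → |·| = √(25²+5²) = √650 ≈ 25.495, ∠ = arctan(5/25) ≈ 11.31°
pole (s+3): 3 + j5 → |·| = √(3²+5²) = √34 ≈ 5.831, ∠ = arctan(5/3) ≈ 59.04°
pole (s+184): 184 + j5 → |·| = √(184²+5²) = √33881 ≈ 184.07, ∠ = arctan(5/184) ≈ 1.56°
|L| = 500 · 180.28 / 1073.3 ≈ 83.984
Gain = 20 log₁₀(83.984) ≈ 38.48 dB
∠L = 56.31° − 60.60° = -4.29°

38.5 dB, -4.3°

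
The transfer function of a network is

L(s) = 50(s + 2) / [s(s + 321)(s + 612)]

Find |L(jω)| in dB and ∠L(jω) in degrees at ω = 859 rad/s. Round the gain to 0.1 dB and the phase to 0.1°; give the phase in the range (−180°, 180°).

At s = jω = j859:
zero (s+2): 2 + j859 → |·| = √(2²+859²) = √737885 ≈ 859, ∠ = arctan(859/2) ≈ 89.87°
pole (s+321): 321 + j859 → |·| = √(321²+859²) = √840922 ≈ 917.02, ∠ = arctan(859/321) ≈ 69.51°
pole (s+612): 612 + j859 → |·| = √(612²+859²) = √1112425 ≈ 1054.7, ∠ = arctan(859/612) ≈ 54.53°
pole at origin: |s| = 859, ∠ = 90.00° (in denominator)
|L| = 50 · 859 / 8.3081e+08 ≈ 5.1697e-05
Gain = 20 log₁₀(5.1697e-05) ≈ -85.73 dB
∠L = 89.87° − 214.04° = -124.17°

-85.7 dB, -124.2°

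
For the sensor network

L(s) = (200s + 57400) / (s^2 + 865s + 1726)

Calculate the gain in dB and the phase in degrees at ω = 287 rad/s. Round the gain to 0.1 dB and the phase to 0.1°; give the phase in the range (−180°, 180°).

Substitute s = j287:
Numerator: 200(j287) + 57400 = 57400 + j57400
Denominator: (j287)^2 + 865(j287) + 1726 = -80643 + j248255
|N| = √(57400² + 57400²) ≈ 81176, ∠N ≈ 45.00°
|D| = √(80643² + 248255²) ≈ 2.6102e+05, ∠D ≈ 108.00°
|L| = 81176 / 2.6102e+05 ≈ 0.311
Gain = 20 log₁₀(0.311) ≈ -10.14 dB
∠L = 45.00° − 108.00° = -63.00°

-10.1 dB, -63.0°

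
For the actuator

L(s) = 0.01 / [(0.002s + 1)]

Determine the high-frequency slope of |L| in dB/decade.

Each pole contributes −20 dB/decade at high frequency; each zero contributes +20 dB/decade.
Net: 0 zero(s) − 1 pole(s) → -20 dB/decade.

-20 dB/decade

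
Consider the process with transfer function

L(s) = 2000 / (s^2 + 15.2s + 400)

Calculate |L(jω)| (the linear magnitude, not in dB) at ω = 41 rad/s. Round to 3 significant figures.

1.40

At s = jω = j41:
quadratic: (j41)² + 15.2·j41 + 400 = -1281 + j623.2 → |·| ≈ 1424.5, ∠ ≈ 154.06°
|L| = 2000 / 1424.5 ≈ 1.404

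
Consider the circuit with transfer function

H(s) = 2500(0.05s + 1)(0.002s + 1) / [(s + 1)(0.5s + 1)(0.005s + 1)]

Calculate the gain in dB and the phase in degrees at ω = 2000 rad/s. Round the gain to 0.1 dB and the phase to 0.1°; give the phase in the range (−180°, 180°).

-25.8 dB, -98.8°

At ω = 2000 rad/s:
zero (1 + j2000·0.05) = 1 + j100 → |·| ≈ 100, ∠ ≈ 89.43°
zero (1 + j2000·0.002) = 1 + j4 → |·| ≈ 4.1231, ∠ ≈ 75.96°
pole (1 + j2000·1) = 1 + j2000 → |·| ≈ 2000, ∠ ≈ 89.97°
pole (1 + j2000·0.5) = 1 + j1000 → |·| ≈ 1000, ∠ ≈ 89.94°
pole (1 + j2000·0.005) = 1 + j10 → |·| ≈ 10.05, ∠ ≈ 84.29°
|H| = 2500 · 100 · 4.1231 / (2000 · 1000 · 10.05) ≈ 0.051282
Gain = 20 log₁₀(0.051282) ≈ -25.80 dB
∠H = (89.43° + 75.96°) − (89.97° + 89.94° + 84.29°) = -98.81°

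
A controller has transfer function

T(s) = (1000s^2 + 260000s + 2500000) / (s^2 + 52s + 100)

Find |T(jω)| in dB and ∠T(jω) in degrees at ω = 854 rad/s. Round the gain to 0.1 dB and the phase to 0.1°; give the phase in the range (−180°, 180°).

Substitute s = j854:
Numerator: 1000(j854)^2 + 260000(j854) + 2500000 = -726816000 + j222040000
Denominator: (j854)^2 + 52(j854) + 100 = -729216 + j44408
|N| = √(726816000² + 222040000²) ≈ 7.5998e+08, ∠N ≈ 163.01°
|D| = √(729216² + 44408²) ≈ 7.3057e+05, ∠D ≈ 176.52°
|T| = 7.5998e+08 / 7.3057e+05 ≈ 1040.3
Gain = 20 log₁₀(1040.3) ≈ 60.34 dB
∠T = 163.01° − 176.52° = -13.51°

60.3 dB, -13.5°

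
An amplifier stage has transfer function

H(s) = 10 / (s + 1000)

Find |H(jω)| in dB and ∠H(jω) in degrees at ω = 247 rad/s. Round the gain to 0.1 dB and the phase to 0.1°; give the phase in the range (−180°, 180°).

Substitute s = j247:
Numerator: 10 = 10 + j0
Denominator: (j247) + 1000 = 1000 + j247
|N| = √(10² + 0²) ≈ 10, ∠N ≈ 0.00°
|D| = √(1000² + 247²) ≈ 1030.1, ∠D ≈ 13.87°
|H| = 10 / 1030.1 ≈ 0.0097078
Gain = 20 log₁₀(0.0097078) ≈ -40.26 dB
∠H = 0.00° − 13.87° = -13.87°

-40.3 dB, -13.9°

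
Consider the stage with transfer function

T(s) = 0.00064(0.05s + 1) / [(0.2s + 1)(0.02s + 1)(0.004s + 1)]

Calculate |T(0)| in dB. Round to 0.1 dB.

T(0) = 0.00064 · 1 / 1 = 0.00064
20 log₁₀(0.00064) ≈ -63.88 dB

-63.9 dB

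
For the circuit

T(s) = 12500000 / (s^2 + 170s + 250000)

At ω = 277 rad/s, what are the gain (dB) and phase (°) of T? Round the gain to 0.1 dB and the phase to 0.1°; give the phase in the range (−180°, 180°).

At s = jω = j277:
quadratic: (j277)² + 170·j277 + 250000 = 173271 + j47090 → |·| ≈ 1.7956e+05, ∠ ≈ 15.20°
|T| = 12500000 / 1.7956e+05 ≈ 69.615
Gain = 20 log₁₀(69.615) ≈ 36.85 dB
∠T = 0.00° − 15.20° = -15.20°

36.9 dB, -15.2°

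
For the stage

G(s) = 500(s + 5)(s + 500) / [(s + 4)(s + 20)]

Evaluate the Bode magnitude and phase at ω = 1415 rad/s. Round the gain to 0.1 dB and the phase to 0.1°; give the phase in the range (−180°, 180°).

54.5 dB, -18.7°

At s = jω = j1415:
zero (s+5): 5 + j1415 → |·| = √(5²+1415²) = √2002250 ≈ 1415, ∠ = arctan(1415/5) ≈ 89.80°
zero (s+500): 500 + j1415 → |·| = √(500²+1415²) = √2252225 ≈ 1500.7, ∠ = arctan(1415/500) ≈ 70.54°
pole (s+4): 4 + j1415 → |·| = √(4²+1415²) = √2002241 ≈ 1415, ∠ = arctan(1415/4) ≈ 89.84°
pole (s+20): 20 + j1415 → |·| = √(20²+1415²) = √2002625 ≈ 1415.1, ∠ = arctan(1415/20) ≈ 89.19°
|G| = 500 · 2.1235e+06 / 2.0024e+06 ≈ 530.24
Gain = 20 log₁₀(530.24) ≈ 54.49 dB
∠G = 160.34° − 179.03° = -18.69°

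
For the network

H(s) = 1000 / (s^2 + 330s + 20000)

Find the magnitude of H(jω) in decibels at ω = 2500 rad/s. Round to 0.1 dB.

Substitute s = j2500:
Numerator: 1000 = 1000 + j0
Denominator: (j2500)^2 + 330(j2500) + 20000 = -6230000 + j825000
|N| = √(1000² + 0²) ≈ 1000, ∠N ≈ 0.00°
|D| = √(6230000² + 825000²) ≈ 6.2844e+06, ∠D ≈ 172.46°
|H| = 1000 / 6.2844e+06 ≈ 0.00015912
Gain = 20 log₁₀(0.00015912) ≈ -75.97 dB

-76.0 dB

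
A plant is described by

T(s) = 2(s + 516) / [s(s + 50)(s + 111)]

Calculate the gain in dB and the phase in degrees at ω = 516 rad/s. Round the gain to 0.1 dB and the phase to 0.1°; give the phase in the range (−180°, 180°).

-99.7 dB, 152.7°

At s = jω = j516:
zero (s+516): 516 + j516 → |·| = √(516²+516²) = √532512 ≈ 729.73, ∠ = arctan(516/516) ≈ 45.00°
pole (s+50): 50 + j516 → |·| = √(50²+516²) = √268756 ≈ 518.42, ∠ = arctan(516/50) ≈ 84.47°
pole (s+111): 111 + j516 → |·| = √(111²+516²) = √278577 ≈ 527.8, ∠ = arctan(516/111) ≈ 77.86°
pole at origin: |s| = 516, ∠ = 90.00° (in denominator)
|T| = 2 · 729.73 / 1.4119e+08 ≈ 1.0337e-05
Gain = 20 log₁₀(1.0337e-05) ≈ -99.71 dB
∠T = 45.00° − 252.33° = -207.33° ≡ 152.67° (principal value)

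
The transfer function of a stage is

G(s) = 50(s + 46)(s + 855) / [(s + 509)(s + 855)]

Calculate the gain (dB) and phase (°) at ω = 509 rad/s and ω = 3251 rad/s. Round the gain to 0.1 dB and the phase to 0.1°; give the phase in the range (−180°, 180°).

At s = jω = j509:
zero (s+46): 46 + j509 → |·| = √(46²+509²) = √261197 ≈ 511.07, ∠ = arctan(509/46) ≈ 84.84°
zero (s+855): 855 + j509 → |·| = √(855²+509²) = √990106 ≈ 995.04, ∠ = arctan(509/855) ≈ 30.77°
pole (s+509): 509 + j509 → |·| = √(509²+509²) = √518162 ≈ 719.83, ∠ = arctan(509/509) ≈ 45.00°
pole (s+855): 855 + j509 → |·| = √(855²+509²) = √990106 ≈ 995.04, ∠ = arctan(509/855) ≈ 30.77°
|G| = 50 · 5.0854e+05 / 7.1626e+05 ≈ 35.5
Gain = 20 log₁₀(35.5) ≈ 31.00 dB
∠G = 115.61° − 75.77° = 39.84°

At s = jω = j3251:
zero (s+46): 46 + j3251 → |·| = √(46²+3251²) = √10571117 ≈ 3251.3, ∠ = arctan(3251/46) ≈ 89.19°
zero (s+855): 855 + j3251 → |·| = √(855²+3251²) = √11300026 ≈ 3361.6, ∠ = arctan(3251/855) ≈ 75.27°
pole (s+509): 509 + j3251 → |·| = √(509²+3251²) = √10828082 ≈ 3290.6, ∠ = arctan(3251/509) ≈ 81.10°
pole (s+855): 855 + j3251 → |·| = √(855²+3251²) = √11300026 ≈ 3361.6, ∠ = arctan(3251/855) ≈ 75.27°
|G| = 50 · 1.093e+07 / 1.1062e+07 ≈ 49.403
Gain = 20 log₁₀(49.403) ≈ 33.88 dB
∠G = 164.46° − 156.37° = 8.09°

ω = 509: 31.0 dB, 39.8°; ω = 3251: 33.9 dB, 8.1°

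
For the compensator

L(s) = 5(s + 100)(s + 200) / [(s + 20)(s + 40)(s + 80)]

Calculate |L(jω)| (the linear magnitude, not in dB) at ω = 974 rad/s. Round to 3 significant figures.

At s = jω = j974:
zero (s+100): 100 + j974 → |·| = √(100²+974²) = √958676 ≈ 979.12, ∠ = arctan(974/100) ≈ 84.14°
zero (s+200): 200 + j974 → |·| = √(200²+974²) = √988676 ≈ 994.32, ∠ = arctan(974/200) ≈ 78.40°
pole (s+20): 20 + j974 → |·| = √(20²+974²) = √949076 ≈ 974.21, ∠ = arctan(974/20) ≈ 88.82°
pole (s+40): 40 + j974 → |·| = √(40²+974²) = √950276 ≈ 974.82, ∠ = arctan(974/40) ≈ 87.65°
pole (s+80): 80 + j974 → |·| = √(80²+974²) = √955076 ≈ 977.28, ∠ = arctan(974/80) ≈ 85.30°
|L| = 5 · 9.7356e+05 / 9.281e+08 ≈ 0.0052449

0.00524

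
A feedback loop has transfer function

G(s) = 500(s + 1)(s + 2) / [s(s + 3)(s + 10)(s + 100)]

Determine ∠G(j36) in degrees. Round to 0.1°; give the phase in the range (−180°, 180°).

-94.3°

At s = jω = j36:
zero (s+1): 1 + j36 → |·| = √(1²+36²) = √1297 ≈ 36.014, ∠ = arctan(36/1) ≈ 88.41°
zero (s+2): 2 + j36 → |·| = √(2²+36²) = √1300 ≈ 36.056, ∠ = arctan(36/2) ≈ 86.82°
pole (s+3): 3 + j36 → |·| = √(3²+36²) = √1305 ≈ 36.125, ∠ = arctan(36/3) ≈ 85.24°
pole (s+10): 10 + j36 → |·| = √(10²+36²) = √1396 ≈ 37.363, ∠ = arctan(36/10) ≈ 74.48°
pole (s+100): 100 + j36 → |·| = √(100²+36²) = √11296 ≈ 106.28, ∠ = arctan(36/100) ≈ 19.80°
pole at origin: |s| = 36, ∠ = 90.00° (in denominator)
∠G = 175.23° − 269.52° = -94.29°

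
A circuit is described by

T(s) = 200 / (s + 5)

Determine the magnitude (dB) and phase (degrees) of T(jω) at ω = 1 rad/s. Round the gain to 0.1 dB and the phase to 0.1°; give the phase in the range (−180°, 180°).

31.9 dB, -11.3°

Substitute s = j1:
Numerator: 200 = 200 + j0
Denominator: (j1) + 5 = 5 + j1
|N| = √(200² + 0²) ≈ 200, ∠N ≈ 0.00°
|D| = √(5² + 1²) ≈ 5.099, ∠D ≈ 11.31°
|T| = 200 / 5.099 ≈ 39.223
Gain = 20 log₁₀(39.223) ≈ 31.87 dB
∠T = 0.00° − 11.31° = -11.31°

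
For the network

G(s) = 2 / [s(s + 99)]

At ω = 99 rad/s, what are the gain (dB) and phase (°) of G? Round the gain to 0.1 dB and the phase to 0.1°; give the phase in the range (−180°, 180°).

-76.8 dB, -135.0°

At s = jω = j99:
pole (s+99): 99 + j99 → |·| = √(99²+99²) = √19602 ≈ 140.01, ∠ = arctan(99/99) ≈ 45.00°
pole at origin: |s| = 99, ∠ = 90.00° (in denominator)
|G| = 2 / 13861 ≈ 0.00014429
Gain = 20 log₁₀(0.00014429) ≈ -76.82 dB
∠G = 0.00° − 135.00° = -135.00°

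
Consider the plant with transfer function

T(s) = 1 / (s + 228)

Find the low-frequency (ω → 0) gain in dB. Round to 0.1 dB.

T(0) = 1 / (228) ≈ 0.004386
20 log₁₀(0.004386) ≈ -47.16 dB

-47.2 dB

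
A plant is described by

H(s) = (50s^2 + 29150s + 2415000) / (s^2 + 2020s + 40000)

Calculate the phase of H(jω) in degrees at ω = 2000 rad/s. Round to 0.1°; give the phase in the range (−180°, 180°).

29.1°

Substitute s = j2000:
Numerator: 50(j2000)^2 + 29150(j2000) + 2415000 = -197585000 + j58300000
Denominator: (j2000)^2 + 2020(j2000) + 40000 = -3960000 + j4040000
|N| = √(197585000² + 58300000²) ≈ 2.0601e+08, ∠N ≈ 163.56°
|D| = √(3960000² + 4040000²) ≈ 5.6571e+06, ∠D ≈ 134.43°
∠H = 163.56° − 134.43° = 29.13°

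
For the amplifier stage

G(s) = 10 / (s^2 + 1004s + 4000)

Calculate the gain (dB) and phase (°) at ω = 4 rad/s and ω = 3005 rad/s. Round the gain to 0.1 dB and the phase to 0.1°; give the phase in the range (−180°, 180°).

ω = 4: -55.1 dB, -45.2°; ω = 3005: -119.6 dB, -161.5°

Substitute s = j4:
Numerator: 10 = 10 + j0
Denominator: (j4)^2 + 1004(j4) + 4000 = 3984 + j4016
|N| = √(10² + 0²) ≈ 10, ∠N ≈ 0.00°
|D| = √(3984² + 4016²) ≈ 5656.9, ∠D ≈ 45.23°
|G| = 10 / 5656.9 ≈ 0.0017678
Gain = 20 log₁₀(0.0017678) ≈ -55.05 dB
∠G = 0.00° − 45.23° = -45.23°

Substitute s = j3005:
Numerator: 10 = 10 + j0
Denominator: (j3005)^2 + 1004(j3005) + 4000 = -9026025 + j3017020
|N| = √(10² + 0²) ≈ 10, ∠N ≈ 0.00°
|D| = √(9026025² + 3017020²) ≈ 9.5169e+06, ∠D ≈ 161.52°
|G| = 10 / 9.5169e+06 ≈ 1.0508e-06
Gain = 20 log₁₀(1.0508e-06) ≈ -119.57 dB
∠G = 0.00° − 161.52° = -161.52°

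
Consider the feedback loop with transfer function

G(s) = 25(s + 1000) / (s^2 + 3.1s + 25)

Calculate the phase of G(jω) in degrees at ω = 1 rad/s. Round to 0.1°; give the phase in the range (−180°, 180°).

-7.3°

At s = jω = j1:
zero (s+1000): 1000 + j1 → |·| = √(1000²+1²) = √1000001 ≈ 1000, ∠ = arctan(1/1000) ≈ 0.06°
quadratic: (j1)² + 3.1·j1 + 25 = 24 + j3.1 → |·| ≈ 24.199, ∠ ≈ 7.36°
∠G = 0.06° − 7.36° = -7.30°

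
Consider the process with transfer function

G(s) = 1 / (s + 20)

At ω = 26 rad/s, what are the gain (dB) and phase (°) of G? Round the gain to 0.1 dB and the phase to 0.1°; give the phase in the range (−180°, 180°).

At s = jω = j26:
pole (s+20): 20 + j26 → |·| = √(20²+26²) = √1076 ≈ 32.802, ∠ = arctan(26/20) ≈ 52.43°
|G| = 1 / 32.802 ≈ 0.030486
Gain = 20 log₁₀(0.030486) ≈ -30.32 dB
∠G = 0.00° − 52.43° = -52.43°

-30.3 dB, -52.4°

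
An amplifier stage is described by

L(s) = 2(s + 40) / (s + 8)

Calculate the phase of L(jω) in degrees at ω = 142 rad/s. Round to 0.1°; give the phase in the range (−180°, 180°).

At s = jω = j142:
zero (s+40): 40 + j142 → |·| = √(40²+142²) = √21764 ≈ 147.53, ∠ = arctan(142/40) ≈ 74.27°
pole (s+8): 8 + j142 → |·| = √(8²+142²) = √20228 ≈ 142.23, ∠ = arctan(142/8) ≈ 86.78°
∠L = 74.27° − 86.78° = -12.51°

-12.5°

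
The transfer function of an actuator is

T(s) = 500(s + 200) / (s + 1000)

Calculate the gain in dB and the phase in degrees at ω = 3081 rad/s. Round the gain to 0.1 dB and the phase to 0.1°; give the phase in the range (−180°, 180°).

At s = jω = j3081:
zero (s+200): 200 + j3081 → |·| = √(200²+3081²) = √9532561 ≈ 3087.5, ∠ = arctan(3081/200) ≈ 86.29°
pole (s+1000): 1000 + j3081 → |·| = √(1000²+3081²) = √10492561 ≈ 3239.2, ∠ = arctan(3081/1000) ≈ 72.02°
|T| = 500 · 3087.5 / 3239.2 ≈ 476.58
Gain = 20 log₁₀(476.58) ≈ 53.56 dB
∠T = 86.29° − 72.02° = 14.27°

53.6 dB, 14.3°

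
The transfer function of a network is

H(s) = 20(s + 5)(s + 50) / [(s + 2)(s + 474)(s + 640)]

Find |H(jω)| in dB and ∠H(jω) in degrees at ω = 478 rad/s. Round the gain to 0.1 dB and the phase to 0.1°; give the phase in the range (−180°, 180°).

At s = jω = j478:
zero (s+5): 5 + j478 → |·| = √(5²+478²) = √228509 ≈ 478.03, ∠ = arctan(478/5) ≈ 89.40°
zero (s+50): 50 + j478 → |·| = √(50²+478²) = √230984 ≈ 480.61, ∠ = arctan(478/50) ≈ 84.03°
pole (s+2): 2 + j478 → |·| = √(2²+478²) = √228488 ≈ 478, ∠ = arctan(478/2) ≈ 89.76°
pole (s+474): 474 + j478 → |·| = √(474²+478²) = √453160 ≈ 673.17, ∠ = arctan(478/474) ≈ 45.24°
pole (s+640): 640 + j478 → |·| = √(640²+478²) = √638084 ≈ 798.8, ∠ = arctan(478/640) ≈ 36.76°
|H| = 20 · 2.2975e+05 / 2.5703e+08 ≈ 0.017877
Gain = 20 log₁₀(0.017877) ≈ -34.95 dB
∠H = 173.43° − 171.76° = 1.67°

-35.0 dB, 1.7°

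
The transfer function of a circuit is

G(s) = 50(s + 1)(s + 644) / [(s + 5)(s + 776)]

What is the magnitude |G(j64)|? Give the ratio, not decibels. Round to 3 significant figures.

41.4

At s = jω = j64:
zero (s+1): 1 + j64 → |·| = √(1²+64²) = √4097 ≈ 64.008, ∠ = arctan(64/1) ≈ 89.10°
zero (s+644): 644 + j64 → |·| = √(644²+64²) = √418832 ≈ 647.17, ∠ = arctan(64/644) ≈ 5.68°
pole (s+5): 5 + j64 → |·| = √(5²+64²) = √4121 ≈ 64.195, ∠ = arctan(64/5) ≈ 85.53°
pole (s+776): 776 + j64 → |·| = √(776²+64²) = √606272 ≈ 778.63, ∠ = arctan(64/776) ≈ 4.71°
|G| = 50 · 41424 / 49984 ≈ 41.437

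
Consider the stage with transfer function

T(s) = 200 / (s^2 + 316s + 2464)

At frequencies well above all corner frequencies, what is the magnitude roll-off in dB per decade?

Each pole contributes −20 dB/decade at high frequency; each zero contributes +20 dB/decade.
Net: 0 zero(s) − 2 pole(s) → -40 dB/decade.

-40 dB/decade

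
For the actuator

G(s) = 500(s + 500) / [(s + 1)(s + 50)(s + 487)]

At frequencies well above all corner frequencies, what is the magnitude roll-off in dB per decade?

Each pole contributes −20 dB/decade at high frequency; each zero contributes +20 dB/decade.
Net: 1 zero(s) − 3 pole(s) → -40 dB/decade.

-40 dB/decade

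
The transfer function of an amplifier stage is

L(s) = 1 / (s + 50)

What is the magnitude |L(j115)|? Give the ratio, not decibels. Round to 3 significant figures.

At s = jω = j115:
pole (s+50): 50 + j115 → |·| = √(50²+115²) = √15725 ≈ 125.4, ∠ = arctan(115/50) ≈ 66.50°
|L| = 1 / 125.4 ≈ 0.0079745

0.00797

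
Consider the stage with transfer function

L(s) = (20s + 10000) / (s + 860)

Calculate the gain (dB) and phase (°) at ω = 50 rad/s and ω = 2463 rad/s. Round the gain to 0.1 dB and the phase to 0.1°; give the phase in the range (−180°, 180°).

Substitute s = j50:
Numerator: 20(j50) + 10000 = 10000 + j1000
Denominator: (j50) + 860 = 860 + j50
|N| = √(10000² + 1000²) ≈ 10050, ∠N ≈ 5.71°
|D| = √(860² + 50²) ≈ 861.45, ∠D ≈ 3.33°
|L| = 10050 / 861.45 ≈ 11.666
Gain = 20 log₁₀(11.666) ≈ 21.34 dB
∠L = 5.71° − 3.33° = 2.38°

Substitute s = j2463:
Numerator: 20(j2463) + 10000 = 10000 + j49260
Denominator: (j2463) + 860 = 860 + j2463
|N| = √(10000² + 49260²) ≈ 50265, ∠N ≈ 78.52°
|D| = √(860² + 2463²) ≈ 2608.8, ∠D ≈ 70.75°
|L| = 50265 / 2608.8 ≈ 19.267
Gain = 20 log₁₀(19.267) ≈ 25.70 dB
∠L = 78.52° − 70.75° = 7.77°

ω = 50: 21.3 dB, 2.4°; ω = 2463: 25.7 dB, 7.8°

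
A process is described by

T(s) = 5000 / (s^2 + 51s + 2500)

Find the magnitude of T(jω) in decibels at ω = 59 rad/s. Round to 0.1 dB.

At s = jω = j59:
quadratic: (j59)² + 51·j59 + 2500 = -981 + j3009 → |·| ≈ 3164.9, ∠ ≈ 108.06°
|T| = 5000 / 3164.9 ≈ 1.5798
Gain = 20 log₁₀(1.5798) ≈ 3.97 dB

4.0 dB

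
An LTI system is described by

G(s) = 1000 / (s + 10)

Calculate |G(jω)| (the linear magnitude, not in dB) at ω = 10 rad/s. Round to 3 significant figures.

At s = jω = j10:
pole (s+10): 10 + j10 → |·| = √(10²+10²) = √200 ≈ 14.142, ∠ = arctan(10/10) ≈ 45.00°
|G| = 1000 / 14.142 ≈ 70.711

70.7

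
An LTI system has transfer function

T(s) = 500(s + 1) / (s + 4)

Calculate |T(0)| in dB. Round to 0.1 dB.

41.9 dB

T(0) = 500·1 / (4) = 125
20 log₁₀(125) ≈ 41.94 dB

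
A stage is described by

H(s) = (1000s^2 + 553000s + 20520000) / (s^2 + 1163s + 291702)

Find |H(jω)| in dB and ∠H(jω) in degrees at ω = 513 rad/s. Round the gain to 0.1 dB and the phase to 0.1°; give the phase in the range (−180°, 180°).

Substitute s = j513:
Numerator: 1000(j513)^2 + 553000(j513) + 20520000 = -242649000 + j283689000
Denominator: (j513)^2 + 1163(j513) + 291702 = 28533 + j596619
|N| = √(242649000² + 283689000²) ≈ 3.7331e+08, ∠N ≈ 130.54°
|D| = √(28533² + 596619²) ≈ 5.973e+05, ∠D ≈ 87.26°
|H| = 3.7331e+08 / 5.973e+05 ≈ 625
Gain = 20 log₁₀(625) ≈ 55.92 dB
∠H = 130.54° − 87.26° = 43.28°

55.9 dB, 43.3°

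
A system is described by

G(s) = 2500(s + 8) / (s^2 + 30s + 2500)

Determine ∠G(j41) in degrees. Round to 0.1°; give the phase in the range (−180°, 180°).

At s = jω = j41:
zero (s+8): 8 + j41 → |·| = √(8²+41²) = √1745 ≈ 41.773, ∠ = arctan(41/8) ≈ 78.96°
quadratic: (j41)² + 30·j41 + 2500 = 819 + j1230 → |·| ≈ 1477.7, ∠ ≈ 56.34°
∠G = 78.96° − 56.34° = 22.62°

22.6°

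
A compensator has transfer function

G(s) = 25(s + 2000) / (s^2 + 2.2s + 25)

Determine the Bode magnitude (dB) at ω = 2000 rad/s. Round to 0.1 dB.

At s = jω = j2000:
zero (s+2000): 2000 + j2000 → |·| = √(2000²+2000²) = √8000000 ≈ 2828.4, ∠ = arctan(2000/2000) ≈ 45.00°
quadratic: (j2000)² + 2.2·j2000 + 25 = -3999975 + j4400 → |·| ≈ 4e+06, ∠ ≈ 179.94°
|G| = 25 · 2828.4 / 4e+06 ≈ 0.017677
Gain = 20 log₁₀(0.017677) ≈ -35.05 dB

-35.1 dB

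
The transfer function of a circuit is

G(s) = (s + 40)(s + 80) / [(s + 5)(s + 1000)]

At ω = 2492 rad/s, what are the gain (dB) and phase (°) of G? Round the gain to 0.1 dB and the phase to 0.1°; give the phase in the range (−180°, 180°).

-0.6 dB, 19.2°

At s = jω = j2492:
zero (s+40): 40 + j2492 → |·| = √(40²+2492²) = √6211664 ≈ 2492.3, ∠ = arctan(2492/40) ≈ 89.08°
zero (s+80): 80 + j2492 → |·| = √(80²+2492²) = √6216464 ≈ 2493.3, ∠ = arctan(2492/80) ≈ 88.16°
pole (s+5): 5 + j2492 → |·| = √(5²+2492²) = √6210089 ≈ 2492, ∠ = arctan(2492/5) ≈ 89.89°
pole (s+1000): 1000 + j2492 → |·| = √(1000²+2492²) = √7210064 ≈ 2685.2, ∠ = arctan(2492/1000) ≈ 68.14°
|G| = 1 · 6.2141e+06 / 6.6915e+06 ≈ 0.92866
Gain = 20 log₁₀(0.92866) ≈ -0.64 dB
∠G = 177.24° − 158.03° = 19.21°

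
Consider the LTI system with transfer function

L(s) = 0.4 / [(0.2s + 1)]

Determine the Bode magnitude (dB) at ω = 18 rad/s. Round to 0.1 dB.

-19.4 dB

At ω = 18 rad/s:
pole (1 + j18·0.2) = 1 + j3.6 → |·| ≈ 3.7363, ∠ ≈ 74.48°
|L| = 0.4 · 1 / (3.7363) ≈ 0.10706
Gain = 20 log₁₀(0.10706) ≈ -19.41 dB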